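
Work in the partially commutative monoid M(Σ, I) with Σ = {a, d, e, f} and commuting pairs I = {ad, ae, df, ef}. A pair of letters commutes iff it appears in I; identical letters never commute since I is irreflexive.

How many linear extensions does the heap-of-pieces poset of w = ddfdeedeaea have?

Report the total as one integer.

165

#0=d has no predecessor
#1=d depends on [0:d]
#2=f has no predecessor
#3=d depends on [1:d]
#4=e depends on [3:d]
#5=e depends on [4:e]
#6=d depends on [5:e]
#7=e depends on [6:d]
#8=a depends on [2:f]
#9=e depends on [7:e]
#10=a depends on [8:a]
sources: [0:d, 2:f]
N(rest) = Σ N(rest − s) over sources s of rest; N(one piece) = 1:
  size 1 → [9]=1  [10]=1
  size 2 → [7,9]=1  [8,10]=1  [9,10]=2
  size 3 → [2,8,10]=1  [6,7,9]=1  [7,9,10]=3  [8,9,10]=3
  size 4 → [2,8,9,10]=4  [5,6,7,9]=1  [6,7,9,10]=4  [7,8,9,10]=6
  size 5 → [2,7,8,9,10]=10  [4,5,6,7,9]=1  [5,6,7,9,10]=5  [6,7,8,9,10]=10
  size 6 → [2,6,7,8,9,10]=20  [3,4,5,6,7,9]=1  [4,5,6,7,9,10]=6  [5,6,7,8,9,10]=15
  size 7 → [1,3,4,5,6,7,9]=1  [2,5,6,7,8,9,10]=35  [3,4,5,6,7,9,10]=7  [4,5,6,7,8,9,10]=21
  size 8 → [0,1,3,4,5,6,7,9]=1  [1,3,4,5,6,7,9,10]=8  [2,4,5,6,7,8,9,10]=56  [3,4,5,6,7,8,9,10]=28
  size 9 → [0,1,3,4,5,6,7,9,10]=9  [1,3,4,5,6,7,8,9,10]=36  [2,3,4,5,6,7,8,9,10]=84
  first=0(d) contributes 120
  first=2(f) contributes 45
|[w]| = 165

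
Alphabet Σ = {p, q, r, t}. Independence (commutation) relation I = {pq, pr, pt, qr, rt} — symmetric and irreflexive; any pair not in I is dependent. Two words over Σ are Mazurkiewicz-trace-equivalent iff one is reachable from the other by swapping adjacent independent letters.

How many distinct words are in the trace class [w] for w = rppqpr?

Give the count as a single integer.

#0=r has no predecessor
#1=p has no predecessor
#2=p depends on [1:p]
#3=q has no predecessor
#4=p depends on [2:p]
#5=r depends on [0:r]
sources: [0:r, 1:p, 3:q]
N(rest) = Σ N(rest − s) over sources s of rest; N(one piece) = 1:
  size 1 → [3]=1  [4]=1  [5]=1
  size 2 → [0,5]=1  [2,4]=1  [3,4]=2  [3,5]=2  [4,5]=2
  size 3 → [0,3,5]=3  [0,4,5]=3  [1,2,4]=1  [2,3,4]=3  [2,4,5]=3  [3,4,5]=6
  size 4 → [0,2,4,5]=6  [0,3,4,5]=12  [1,2,3,4]=4  [1,2,4,5]=4  [2,3,4,5]=12
  first=0(r) contributes 20
  first=1(p) contributes 30
  first=3(q) contributes 10
|[w]| = 60

60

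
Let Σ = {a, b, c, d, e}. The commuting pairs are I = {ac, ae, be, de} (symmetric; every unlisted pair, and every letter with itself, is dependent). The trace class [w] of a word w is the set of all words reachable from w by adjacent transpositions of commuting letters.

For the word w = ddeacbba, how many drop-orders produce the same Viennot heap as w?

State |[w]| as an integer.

drop 0:d onto floor
drop 1:d onto {0:d}
drop 2:e onto floor
drop 3:a onto {1:d}
drop 4:c onto {1:d, 2:e}
drop 5:b onto {3:a, 4:c}
drop 6:b onto {5:b}
drop 7:a onto {6:b}
ground layer = {0:d, 2:e}
drop-orders for the pieces not yet dropped (sum over which currently-grounded one goes next):
  1 to go: {7} 1
  2 to go: {6,7} 1
  3 to go: {5,6,7} 1
  4 to go: {3,5,6,7} 1  {4,5,6,7} 1
  5 to go: {2,4,5,6,7} 1  {3,4,5,6,7} 2
  6 to go: {1,3,4,5,6,7} 2  {2,3,4,5,6,7} 3
  if 0:d drops first: 5 orders
  if 2:e drops first: 2 orders
heap linearizations: 7

7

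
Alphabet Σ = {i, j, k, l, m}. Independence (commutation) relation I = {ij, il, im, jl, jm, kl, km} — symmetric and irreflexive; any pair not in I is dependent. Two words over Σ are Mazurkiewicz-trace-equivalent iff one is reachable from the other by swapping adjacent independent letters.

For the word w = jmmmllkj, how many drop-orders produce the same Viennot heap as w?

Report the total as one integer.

56

#0=j has no predecessor
#1=m has no predecessor
#2=m depends on [1:m]
#3=m depends on [2:m]
#4=l depends on [3:m]
#5=l depends on [4:l]
#6=k depends on [0:j]
#7=j depends on [6:k]
sources: [0:j, 1:m]
N(rest) = Σ N(rest − s) over sources s of rest; N(one piece) = 1:
  size 1 → [5]=1  [7]=1
  size 2 → [4,5]=1  [5,7]=2  [6,7]=1
  size 3 → [0,6,7]=1  [3,4,5]=1  [4,5,7]=3  [5,6,7]=3
  size 4 → [0,5,6,7]=4  [2,3,4,5]=1  [3,4,5,7]=4  [4,5,6,7]=6
  size 5 → [0,4,5,6,7]=10  [1,2,3,4,5]=1  [2,3,4,5,7]=5  [3,4,5,6,7]=10
  size 6 → [0,3,4,5,6,7]=20  [1,2,3,4,5,7]=6  [2,3,4,5,6,7]=15
  first=0(j) contributes 21
  first=1(m) contributes 35
|[w]| = 56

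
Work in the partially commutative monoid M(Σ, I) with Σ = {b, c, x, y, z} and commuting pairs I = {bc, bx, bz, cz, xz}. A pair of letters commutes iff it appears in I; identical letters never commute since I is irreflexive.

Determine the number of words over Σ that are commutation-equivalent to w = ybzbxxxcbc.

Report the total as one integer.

#0=y has no predecessor
#1=b depends on [0:y]
#2=z depends on [0:y]
#3=b depends on [1:b]
#4=x depends on [0:y]
#5=x depends on [4:x]
#6=x depends on [5:x]
#7=c depends on [6:x]
#8=b depends on [3:b]
#9=c depends on [7:c]
sources: [0:y]
N(rest) = Σ N(rest − s) over sources s of rest; N(one piece) = 1:
  size 1 → [2]=1  [8]=1  [9]=1
  size 2 → [2,8]=2  [2,9]=2  [3,8]=1  [7,9]=1  [8,9]=2
  size 3 → [1,3,8]=1  [2,3,8]=3  [2,7,9]=3  [2,8,9]=6  [3,8,9]=3  [6,7,9]=1  [7,8,9]=3
  size 4 → [1,2,3,8]=4  [1,3,8,9]=4  [2,3,8,9]=12  [2,6,7,9]=4  [2,7,8,9]=12  [3,7,8,9]=6  [5,6,7,9]=1  [6,7,8,9]=4
  size 5 → [1,2,3,8,9]=20  [1,3,7,8,9]=10  [2,3,7,8,9]=30  [2,5,6,7,9]=5  [2,6,7,8,9]=20  [3,6,7,8,9]=10  [4,5,6,7,9]=1  [5,6,7,8,9]=5
  size 6 → [1,2,3,7,8,9]=60  [1,3,6,7,8,9]=20  [2,3,6,7,8,9]=60  [2,4,5,6,7,9]=6  [2,5,6,7,8,9]=30  [3,5,6,7,8,9]=15  [4,5,6,7,8,9]=6
  size 7 → [1,2,3,6,7,8,9]=140  [1,3,5,6,7,8,9]=35  [2,3,5,6,7,8,9]=105  [2,4,5,6,7,8,9]=42  [3,4,5,6,7,8,9]=21
  size 8 → [1,2,3,5,6,7,8,9]=280  [1,3,4,5,6,7,8,9]=56  [2,3,4,5,6,7,8,9]=168
  first=0(y) contributes 504

504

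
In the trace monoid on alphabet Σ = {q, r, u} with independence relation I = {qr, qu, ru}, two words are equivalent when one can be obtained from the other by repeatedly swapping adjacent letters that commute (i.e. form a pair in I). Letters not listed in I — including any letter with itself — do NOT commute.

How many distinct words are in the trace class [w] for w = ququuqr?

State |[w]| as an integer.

#0=q has no predecessor
#1=u has no predecessor
#2=q depends on [0:q]
#3=u depends on [1:u]
#4=u depends on [3:u]
#5=q depends on [2:q]
#6=r has no predecessor
sources: [0:q, 1:u, 6:r]
N(rest) = Σ N(rest − s) over sources s of rest; N(one piece) = 1:
  size 1 → [4]=1  [5]=1  [6]=1
  size 2 → [2,5]=1  [3,4]=1  [4,5]=2  [4,6]=2  [5,6]=2
  size 3 → [0,2,5]=1  [1,3,4]=1  [2,4,5]=3  [2,5,6]=3  [3,4,5]=3  [3,4,6]=3  [4,5,6]=6
  size 4 → [0,2,4,5]=4  [0,2,5,6]=4  [1,3,4,5]=4  [1,3,4,6]=4  [2,3,4,5]=6  [2,4,5,6]=12  [3,4,5,6]=12
  size 5 → [0,2,3,4,5]=10  [0,2,4,5,6]=20  [1,2,3,4,5]=10  [1,3,4,5,6]=20  [2,3,4,5,6]=30
  first=0(q) contributes 60
  first=1(u) contributes 60
  first=6(r) contributes 20
|[w]| = 140

140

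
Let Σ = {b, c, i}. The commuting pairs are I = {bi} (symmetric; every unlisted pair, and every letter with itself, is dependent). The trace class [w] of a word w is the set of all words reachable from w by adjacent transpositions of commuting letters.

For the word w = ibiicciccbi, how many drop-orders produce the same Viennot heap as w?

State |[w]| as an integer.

#0=i has no predecessor
#1=b has no predecessor
#2=i depends on [0:i]
#3=i depends on [2:i]
#4=c depends on [1:b, 3:i]
#5=c depends on [4:c]
#6=i depends on [5:c]
#7=c depends on [6:i]
#8=c depends on [7:c]
#9=b depends on [8:c]
#10=i depends on [8:c]
sources: [0:i, 1:b]
N(rest) = Σ N(rest − s) over sources s of rest; N(one piece) = 1:
  size 1 → [9]=1  [10]=1
  size 2 → [9,10]=2
  size 3 → [8,9,10]=2
  size 4 → [7,8,9,10]=2
  size 5 → [6,7,8,9,10]=2
  size 6 → [5,6,7,8,9,10]=2
  size 7 → [4,5,6,7,8,9,10]=2
  size 8 → [1,4,5,6,7,8,9,10]=2  [3,4,5,6,7,8,9,10]=2
  size 9 → [1,3,4,5,6,7,8,9,10]=4  [2,3,4,5,6,7,8,9,10]=2
  first=0(i) contributes 6
  first=1(b) contributes 2
|[w]| = 8

8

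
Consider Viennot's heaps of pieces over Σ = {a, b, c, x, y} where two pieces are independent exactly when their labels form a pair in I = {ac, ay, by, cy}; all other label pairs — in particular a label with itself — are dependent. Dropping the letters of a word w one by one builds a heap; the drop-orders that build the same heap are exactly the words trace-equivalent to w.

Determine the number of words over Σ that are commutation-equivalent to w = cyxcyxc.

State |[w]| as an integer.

drop 0:c onto floor
drop 1:y onto floor
drop 2:x onto {0:c, 1:y}
drop 3:c onto {2:x}
drop 4:y onto {2:x}
drop 5:x onto {3:c, 4:y}
drop 6:c onto {5:x}
ground layer = {0:c, 1:y}
drop-orders for the pieces not yet dropped (sum over which currently-grounded one goes next):
  1 to go: {6} 1
  2 to go: {5,6} 1
  3 to go: {3,5,6} 1  {4,5,6} 1
  4 to go: {3,4,5,6} 2
  5 to go: {2,3,4,5,6} 2
  if 0:c drops first: 2 orders
  if 1:y drops first: 2 orders
heap linearizations: 4

4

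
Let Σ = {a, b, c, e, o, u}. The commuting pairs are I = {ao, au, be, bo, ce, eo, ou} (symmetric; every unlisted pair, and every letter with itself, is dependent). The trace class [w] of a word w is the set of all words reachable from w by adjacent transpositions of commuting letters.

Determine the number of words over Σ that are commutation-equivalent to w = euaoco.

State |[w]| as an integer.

8

#0=e has no predecessor
#1=u depends on [0:e]
#2=a depends on [0:e]
#3=o has no predecessor
#4=c depends on [1:u, 2:a, 3:o]
#5=o depends on [4:c]
sources: [0:e, 3:o]
N(rest) = Σ N(rest − s) over sources s of rest; N(one piece) = 1:
  size 1 → [5]=1
  size 2 → [4,5]=1
  size 3 → [1,4,5]=1  [2,4,5]=1  [3,4,5]=1
  size 4 → [1,2,4,5]=2  [1,3,4,5]=2  [2,3,4,5]=2
  first=0(e) contributes 6
  first=3(o) contributes 2
|[w]| = 8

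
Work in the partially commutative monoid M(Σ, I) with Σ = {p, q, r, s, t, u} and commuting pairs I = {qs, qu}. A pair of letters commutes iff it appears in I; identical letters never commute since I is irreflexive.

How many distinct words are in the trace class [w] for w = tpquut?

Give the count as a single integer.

3

#0=t has no predecessor
#1=p depends on [0:t]
#2=q depends on [1:p]
#3=u depends on [1:p]
#4=u depends on [3:u]
#5=t depends on [2:q, 4:u]
sources: [0:t]
N(rest) = Σ N(rest − s) over sources s of rest; N(one piece) = 1:
  size 1 → [5]=1
  size 2 → [2,5]=1  [4,5]=1
  size 3 → [2,4,5]=2  [3,4,5]=1
  size 4 → [2,3,4,5]=3
  first=0(t) contributes 3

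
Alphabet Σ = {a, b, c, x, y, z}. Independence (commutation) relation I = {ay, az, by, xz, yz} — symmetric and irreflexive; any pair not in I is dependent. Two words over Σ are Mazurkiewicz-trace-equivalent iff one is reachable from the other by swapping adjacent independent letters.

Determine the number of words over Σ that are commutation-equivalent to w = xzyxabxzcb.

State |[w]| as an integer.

#0=x has no predecessor
#1=z has no predecessor
#2=y depends on [0:x]
#3=x depends on [2:y]
#4=a depends on [3:x]
#5=b depends on [1:z, 4:a]
#6=x depends on [5:b]
#7=z depends on [5:b]
#8=c depends on [6:x, 7:z]
#9=b depends on [8:c]
sources: [0:x, 1:z]
N(rest) = Σ N(rest − s) over sources s of rest; N(one piece) = 1:
  size 1 → [9]=1
  size 2 → [8,9]=1
  size 3 → [6,8,9]=1  [7,8,9]=1
  size 4 → [6,7,8,9]=2
  size 5 → [5,6,7,8,9]=2
  size 6 → [1,5,6,7,8,9]=2  [4,5,6,7,8,9]=2
  size 7 → [1,4,5,6,7,8,9]=4  [3,4,5,6,7,8,9]=2
  size 8 → [1,3,4,5,6,7,8,9]=6  [2,3,4,5,6,7,8,9]=2
  first=0(x) contributes 8
  first=1(z) contributes 2
|[w]| = 10

10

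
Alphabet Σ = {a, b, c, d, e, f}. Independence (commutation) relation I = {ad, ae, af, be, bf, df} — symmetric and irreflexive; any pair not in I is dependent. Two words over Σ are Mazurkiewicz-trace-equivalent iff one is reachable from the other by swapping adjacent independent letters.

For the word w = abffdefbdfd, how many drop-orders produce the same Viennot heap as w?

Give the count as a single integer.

drop 0:a onto floor
drop 1:b onto {0:a}
drop 2:f onto floor
drop 3:f onto {2:f}
drop 4:d onto {1:b}
drop 5:e onto {3:f, 4:d}
drop 6:f onto {5:e}
drop 7:b onto {4:d}
drop 8:d onto {5:e, 7:b}
drop 9:f onto {6:f}
drop 10:d onto {8:d}
ground layer = {0:a, 2:f}
drop-orders for the pieces not yet dropped (sum over which currently-grounded one goes next):
  1 to go: {9} 1  {10} 1
  2 to go: {6,9} 1  {8,10} 1  {9,10} 2
  3 to go: {6,9,10} 3  {7,8,10} 1  {8,9,10} 3
  4 to go: {6,8,9,10} 6  {7,8,9,10} 4
  5 to go: {5,6,8,9,10} 6  {6,7,8,9,10} 10
  6 to go: {3,5,6,8,9,10} 6  {5,6,7,8,9,10} 16
  7 to go: {2,3,5,6,8,9,10} 6  {3,5,6,7,8,9,10} 22  {4,5,6,7,8,9,10} 16
  8 to go: {1,4,5,6,7,8,9,10} 16  {2,3,5,6,7,8,9,10} 28  {3,4,5,6,7,8,9,10} 38
  9 to go: {0,1,4,5,6,7,8,9,10} 16  {1,3,4,5,6,7,8,9,10} 54  {2,3,4,5,6,7,8,9,10} 66
  if 0:a drops first: 120 orders
  if 2:f drops first: 70 orders
heap linearizations: 190

190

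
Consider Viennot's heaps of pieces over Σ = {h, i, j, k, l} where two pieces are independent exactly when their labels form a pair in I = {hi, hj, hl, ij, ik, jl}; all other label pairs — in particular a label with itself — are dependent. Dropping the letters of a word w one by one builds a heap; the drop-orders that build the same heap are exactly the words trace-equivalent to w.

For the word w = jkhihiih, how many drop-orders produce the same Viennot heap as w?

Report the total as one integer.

piece 0:j — minimal
piece 1:k rests on {0:j}
piece 2:h rests on {1:k}
piece 3:i — minimal
piece 4:h rests on {2:h}
piece 5:i rests on {3:i}
piece 6:i rests on {5:i}
piece 7:h rests on {4:h}
minimal pieces: {0:j, 3:i}
ways to finish when only these pieces remain (= sum over removing one remaining piece with nothing left below it):
  1 left: {6}→1  {7}→1
  2 left: {4,7}→1  {5,6}→1  {6,7}→2
  3 left: {2,4,7}→1  {3,5,6}→1  {4,6,7}→3  {5,6,7}→3
  4 left: {1,2,4,7}→1  {2,4,6,7}→4  {3,5,6,7}→4  {4,5,6,7}→6
  5 left: {0,1,2,4,7}→1  {1,2,4,6,7}→5  {2,4,5,6,7}→10  {3,4,5,6,7}→10
  6 left: {0,1,2,4,6,7}→6  {1,2,4,5,6,7}→15  {2,3,4,5,6,7}→20
  placing 0:j first → 35 extensions
  placing 3:i first → 21 extensions
total linear extensions = 56

56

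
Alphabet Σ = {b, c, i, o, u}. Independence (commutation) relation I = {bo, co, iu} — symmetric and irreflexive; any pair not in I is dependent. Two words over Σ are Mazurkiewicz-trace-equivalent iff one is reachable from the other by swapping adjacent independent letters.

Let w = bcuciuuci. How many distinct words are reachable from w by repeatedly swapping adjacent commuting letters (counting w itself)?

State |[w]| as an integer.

3

drop 0:b onto floor
drop 1:c onto {0:b}
drop 2:u onto {1:c}
drop 3:c onto {2:u}
drop 4:i onto {3:c}
drop 5:u onto {3:c}
drop 6:u onto {5:u}
drop 7:c onto {4:i, 6:u}
drop 8:i onto {7:c}
ground layer = {0:b}
drop-orders for the pieces not yet dropped (sum over which currently-grounded one goes next):
  1 to go: {8} 1
  2 to go: {7,8} 1
  3 to go: {4,7,8} 1  {6,7,8} 1
  4 to go: {4,6,7,8} 2  {5,6,7,8} 1
  5 to go: {4,5,6,7,8} 3
  6 to go: {3,4,5,6,7,8} 3
  7 to go: {2,3,4,5,6,7,8} 3
  if 0:b drops first: 3 orders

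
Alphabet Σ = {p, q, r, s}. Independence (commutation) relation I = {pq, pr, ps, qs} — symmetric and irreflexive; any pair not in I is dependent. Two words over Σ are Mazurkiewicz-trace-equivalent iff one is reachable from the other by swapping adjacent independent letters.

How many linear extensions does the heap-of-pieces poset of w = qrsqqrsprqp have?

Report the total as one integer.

piece 0:q — minimal
piece 1:r rests on {0:q}
piece 2:s rests on {1:r}
piece 3:q rests on {1:r}
piece 4:q rests on {3:q}
piece 5:r rests on {2:s, 4:q}
piece 6:s rests on {5:r}
piece 7:p — minimal
piece 8:r rests on {6:s}
piece 9:q rests on {8:r}
piece 10:p rests on {7:p}
minimal pieces: {0:q, 7:p}
ways to finish when only these pieces remain (= sum over removing one remaining piece with nothing left below it):
  1 left: {9}→1  {10}→1
  2 left: {7,10}→1  {8,9}→1  {9,10}→2
  3 left: {6,8,9}→1  {7,9,10}→3  {8,9,10}→3
  4 left: {5,6,8,9}→1  {6,8,9,10}→4  {7,8,9,10}→6
  5 left: {2,5,6,8,9}→1  {4,5,6,8,9}→1  {5,6,8,9,10}→5  {6,7,8,9,10}→10
  6 left: {2,4,5,6,8,9}→2  {2,5,6,8,9,10}→6  {3,4,5,6,8,9}→1  {4,5,6,8,9,10}→6  {5,6,7,8,9,10}→15
  7 left: {2,3,4,5,6,8,9}→3  {2,4,5,6,8,9,10}→14  {2,5,6,7,8,9,10}→21  {3,4,5,6,8,9,10}→7  {4,5,6,7,8,9,10}→21
  8 left: {1,2,3,4,5,6,8,9}→3  {2,3,4,5,6,8,9,10}→24  {2,4,5,6,7,8,9,10}→56  {3,4,5,6,7,8,9,10}→28
  9 left: {0,1,2,3,4,5,6,8,9}→3  {1,2,3,4,5,6,8,9,10}→27  {2,3,4,5,6,7,8,9,10}→108
  placing 0:q first → 135 extensions
  placing 7:p first → 30 extensions
total linear extensions = 165

165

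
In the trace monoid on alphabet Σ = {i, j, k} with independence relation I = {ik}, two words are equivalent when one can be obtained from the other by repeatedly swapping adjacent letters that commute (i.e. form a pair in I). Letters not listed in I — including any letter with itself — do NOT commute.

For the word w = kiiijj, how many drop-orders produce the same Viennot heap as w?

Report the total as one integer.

4

drop 0:k onto floor
drop 1:i onto floor
drop 2:i onto {1:i}
drop 3:i onto {2:i}
drop 4:j onto {0:k, 3:i}
drop 5:j onto {4:j}
ground layer = {0:k, 1:i}
drop-orders for the pieces not yet dropped (sum over which currently-grounded one goes next):
  1 to go: {5} 1
  2 to go: {4,5} 1
  3 to go: {0,4,5} 1  {3,4,5} 1
  4 to go: {0,3,4,5} 2  {2,3,4,5} 1
  if 0:k drops first: 1 orders
  if 1:i drops first: 3 orders
heap linearizations: 4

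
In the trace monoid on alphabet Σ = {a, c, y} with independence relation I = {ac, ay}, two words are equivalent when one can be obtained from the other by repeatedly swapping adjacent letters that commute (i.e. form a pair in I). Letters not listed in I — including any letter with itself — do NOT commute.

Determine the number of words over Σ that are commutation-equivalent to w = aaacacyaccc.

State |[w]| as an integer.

#0=a has no predecessor
#1=a depends on [0:a]
#2=a depends on [1:a]
#3=c has no predecessor
#4=a depends on [2:a]
#5=c depends on [3:c]
#6=y depends on [5:c]
#7=a depends on [4:a]
#8=c depends on [6:y]
#9=c depends on [8:c]
#10=c depends on [9:c]
sources: [0:a, 3:c]
N(rest) = Σ N(rest − s) over sources s of rest; N(one piece) = 1:
  size 1 → [7]=1  [10]=1
  size 2 → [4,7]=1  [7,10]=2  [9,10]=1
  size 3 → [2,4,7]=1  [4,7,10]=3  [7,9,10]=3  [8,9,10]=1
  size 4 → [1,2,4,7]=1  [2,4,7,10]=4  [4,7,9,10]=6  [6,8,9,10]=1  [7,8,9,10]=4
  size 5 → [0,1,2,4,7]=1  [1,2,4,7,10]=5  [2,4,7,9,10]=10  [4,7,8,9,10]=10  [5,6,8,9,10]=1  [6,7,8,9,10]=5
  size 6 → [0,1,2,4,7,10]=6  [1,2,4,7,9,10]=15  [2,4,7,8,9,10]=20  [3,5,6,8,9,10]=1  [4,6,7,8,9,10]=15  [5,6,7,8,9,10]=6
  size 7 → [0,1,2,4,7,9,10]=21  [1,2,4,7,8,9,10]=35  [2,4,6,7,8,9,10]=35  [3,5,6,7,8,9,10]=7  [4,5,6,7,8,9,10]=21
  size 8 → [0,1,2,4,7,8,9,10]=56  [1,2,4,6,7,8,9,10]=70  [2,4,5,6,7,8,9,10]=56  [3,4,5,6,7,8,9,10]=28
  size 9 → [0,1,2,4,6,7,8,9,10]=126  [1,2,4,5,6,7,8,9,10]=126  [2,3,4,5,6,7,8,9,10]=84
  first=0(a) contributes 210
  first=3(c) contributes 252
|[w]| = 462

462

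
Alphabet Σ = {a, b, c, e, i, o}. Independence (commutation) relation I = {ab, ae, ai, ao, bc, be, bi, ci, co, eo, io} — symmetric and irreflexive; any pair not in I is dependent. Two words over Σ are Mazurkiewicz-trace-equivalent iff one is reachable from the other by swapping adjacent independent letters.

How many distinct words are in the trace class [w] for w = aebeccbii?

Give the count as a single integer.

792

0(a) covers ∅
1(e) covers ∅
2(b) covers ∅
3(e) covers 1:e
4(c) covers 0:a, 3:e
5(c) covers 4:c
6(b) covers 2:b
7(i) covers 3:e
8(i) covers 7:i
floor of heap: 0:a, 1:e, 2:b
completions by unplaced set U, small U first (add the entries for U minus each lowest piece of U):
  |U|=1: {5}:1  {6}:1  {8}:1
  |U|=2: {2,6}:1  {4,5}:1  {5,6}:2  {5,8}:2  {6,8}:2  {7,8}:1
  |U|=3: {0,4,5}:1  {2,5,6}:3  {2,6,8}:3  {4,5,6}:3  {4,5,8}:3  {5,6,8}:6  {5,7,8}:3  {6,7,8}:3
  |U|=4: {0,4,5,6}:4  {0,4,5,8}:4  {2,4,5,6}:6  {2,5,6,8}:12  {2,6,7,8}:6  {4,5,6,8}:12  {4,5,7,8}:6  {5,6,7,8}:12
  |U|=5: {0,2,4,5,6}:10  {0,4,5,6,8}:20  {0,4,5,7,8}:10  {2,4,5,6,8}:30  {2,5,6,7,8}:30  {3,4,5,7,8}:6  {4,5,6,7,8}:30
  |U|=6: {0,2,4,5,6,8}:60  {0,3,4,5,7,8}:16  {0,4,5,6,7,8}:60  {1,3,4,5,7,8}:6  {2,4,5,6,7,8}:90  {3,4,5,6,7,8}:36
  |U|=7: {0,1,3,4,5,7,8}:22  {0,2,4,5,6,7,8}:210  {0,3,4,5,6,7,8}:112  {1,3,4,5,6,7,8}:42  {2,3,4,5,6,7,8}:126
  start at 0(a): 168
  start at 1(e): 448
  start at 2(b): 176
sum over floor = 792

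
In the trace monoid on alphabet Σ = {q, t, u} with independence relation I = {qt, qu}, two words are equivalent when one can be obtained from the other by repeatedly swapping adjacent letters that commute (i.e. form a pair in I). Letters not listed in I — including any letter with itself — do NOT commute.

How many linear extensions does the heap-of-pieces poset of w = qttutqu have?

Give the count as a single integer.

21

#0=q has no predecessor
#1=t has no predecessor
#2=t depends on [1:t]
#3=u depends on [2:t]
#4=t depends on [3:u]
#5=q depends on [0:q]
#6=u depends on [4:t]
sources: [0:q, 1:t]
N(rest) = Σ N(rest − s) over sources s of rest; N(one piece) = 1:
  size 1 → [5]=1  [6]=1
  size 2 → [0,5]=1  [4,6]=1  [5,6]=2
  size 3 → [0,5,6]=3  [3,4,6]=1  [4,5,6]=3
  size 4 → [0,4,5,6]=6  [2,3,4,6]=1  [3,4,5,6]=4
  size 5 → [0,3,4,5,6]=10  [1,2,3,4,6]=1  [2,3,4,5,6]=5
  first=0(q) contributes 6
  first=1(t) contributes 15
|[w]| = 21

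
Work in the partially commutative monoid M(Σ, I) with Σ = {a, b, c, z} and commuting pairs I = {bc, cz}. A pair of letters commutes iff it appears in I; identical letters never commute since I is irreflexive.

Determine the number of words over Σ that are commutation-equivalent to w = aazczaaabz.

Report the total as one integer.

3

piece 0:a — minimal
piece 1:a rests on {0:a}
piece 2:z rests on {1:a}
piece 3:c rests on {1:a}
piece 4:z rests on {2:z}
piece 5:a rests on {3:c, 4:z}
piece 6:a rests on {5:a}
piece 7:a rests on {6:a}
piece 8:b rests on {7:a}
piece 9:z rests on {8:b}
minimal pieces: {0:a}
ways to finish when only these pieces remain (= sum over removing one remaining piece with nothing left below it):
  1 left: {9}→1
  2 left: {8,9}→1
  3 left: {7,8,9}→1
  4 left: {6,7,8,9}→1
  5 left: {5,6,7,8,9}→1
  6 left: {3,5,6,7,8,9}→1  {4,5,6,7,8,9}→1
  7 left: {2,4,5,6,7,8,9}→1  {3,4,5,6,7,8,9}→2
  8 left: {2,3,4,5,6,7,8,9}→3
  placing 0:a first → 3 extensions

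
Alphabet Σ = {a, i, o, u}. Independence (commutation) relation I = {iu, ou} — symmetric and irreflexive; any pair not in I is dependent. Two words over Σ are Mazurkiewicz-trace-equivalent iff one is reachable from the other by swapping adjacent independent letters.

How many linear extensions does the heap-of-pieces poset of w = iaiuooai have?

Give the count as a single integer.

4

drop 0:i onto floor
drop 1:a onto {0:i}
drop 2:i onto {1:a}
drop 3:u onto {1:a}
drop 4:o onto {2:i}
drop 5:o onto {4:o}
drop 6:a onto {3:u, 5:o}
drop 7:i onto {6:a}
ground layer = {0:i}
drop-orders for the pieces not yet dropped (sum over which currently-grounded one goes next):
  1 to go: {7} 1
  2 to go: {6,7} 1
  3 to go: {3,6,7} 1  {5,6,7} 1
  4 to go: {3,5,6,7} 2  {4,5,6,7} 1
  5 to go: {2,4,5,6,7} 1  {3,4,5,6,7} 3
  6 to go: {2,3,4,5,6,7} 4
  if 0:i drops first: 4 orders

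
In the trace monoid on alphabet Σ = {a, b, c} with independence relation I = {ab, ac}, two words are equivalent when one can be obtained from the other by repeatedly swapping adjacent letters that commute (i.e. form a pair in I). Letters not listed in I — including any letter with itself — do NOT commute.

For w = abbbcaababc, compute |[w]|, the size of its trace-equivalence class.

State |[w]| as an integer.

330

0(a) covers ∅
1(b) covers ∅
2(b) covers 1:b
3(b) covers 2:b
4(c) covers 3:b
5(a) covers 0:a
6(a) covers 5:a
7(b) covers 4:c
8(a) covers 6:a
9(b) covers 7:b
10(c) covers 9:b
floor of heap: 0:a, 1:b
completions by unplaced set U, small U first (add the entries for U minus each lowest piece of U):
  |U|=1: {8}:1  {10}:1
  |U|=2: {6,8}:1  {8,10}:2  {9,10}:1
  |U|=3: {5,6,8}:1  {6,8,10}:3  {7,9,10}:1  {8,9,10}:3
  |U|=4: {0,5,6,8}:1  {4,7,9,10}:1  {5,6,8,10}:4  {6,8,9,10}:6  {7,8,9,10}:4
  |U|=5: {0,5,6,8,10}:5  {3,4,7,9,10}:1  {4,7,8,9,10}:5  {5,6,8,9,10}:10  {6,7,8,9,10}:10
  |U|=6: {0,5,6,8,9,10}:15  {2,3,4,7,9,10}:1  {3,4,7,8,9,10}:6  {4,6,7,8,9,10}:15  {5,6,7,8,9,10}:20
  |U|=7: {0,5,6,7,8,9,10}:35  {1,2,3,4,7,9,10}:1  {2,3,4,7,8,9,10}:7  {3,4,6,7,8,9,10}:21  {4,5,6,7,8,9,10}:35
  |U|=8: {0,4,5,6,7,8,9,10}:70  {1,2,3,4,7,8,9,10}:8  {2,3,4,6,7,8,9,10}:28  {3,4,5,6,7,8,9,10}:56
  |U|=9: {0,3,4,5,6,7,8,9,10}:126  {1,2,3,4,6,7,8,9,10}:36  {2,3,4,5,6,7,8,9,10}:84
  start at 0(a): 120
  start at 1(b): 210
sum over floor = 330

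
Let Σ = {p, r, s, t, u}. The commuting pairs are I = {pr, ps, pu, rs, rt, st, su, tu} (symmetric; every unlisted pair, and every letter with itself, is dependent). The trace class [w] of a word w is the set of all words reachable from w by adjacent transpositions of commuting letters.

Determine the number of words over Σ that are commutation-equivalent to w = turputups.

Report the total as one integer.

630

drop 0:t onto floor
drop 1:u onto floor
drop 2:r onto {1:u}
drop 3:p onto {0:t}
drop 4:u onto {2:r}
drop 5:t onto {3:p}
drop 6:u onto {4:u}
drop 7:p onto {5:t}
drop 8:s onto floor
ground layer = {0:t, 1:u, 8:s}
drop-orders for the pieces not yet dropped (sum over which currently-grounded one goes next):
  1 to go: {6} 1  {7} 1  {8} 1
  2 to go: {4,6} 1  {5,7} 1  {6,7} 2  {6,8} 2  {7,8} 2
  3 to go: {2,4,6} 1  {3,5,7} 1  {4,6,7} 3  {4,6,8} 3  {5,6,7} 3  {5,7,8} 3  {6,7,8} 6
  4 to go: {0,3,5,7} 1  {1,2,4,6} 1  {2,4,6,7} 4  {2,4,6,8} 4  {3,5,6,7} 4  {3,5,7,8} 4  {4,5,6,7} 6  {4,6,7,8} 12  {5,6,7,8} 12
  5 to go: {0,3,5,6,7} 5  {0,3,5,7,8} 5  {1,2,4,6,7} 5  {1,2,4,6,8} 5  {2,4,5,6,7} 10  {2,4,6,7,8} 20  {3,4,5,6,7} 10  {3,5,6,7,8} 20  {4,5,6,7,8} 30
  6 to go: {0,3,4,5,6,7} 15  {0,3,5,6,7,8} 30  {1,2,4,5,6,7} 15  {1,2,4,6,7,8} 30  {2,3,4,5,6,7} 20  {2,4,5,6,7,8} 60  {3,4,5,6,7,8} 60
  7 to go: {0,2,3,4,5,6,7} 35  {0,3,4,5,6,7,8} 105  {1,2,3,4,5,6,7} 35  {1,2,4,5,6,7,8} 105  {2,3,4,5,6,7,8} 140
  if 0:t drops first: 280 orders
  if 1:u drops first: 280 orders
  if 8:s drops first: 70 orders
heap linearizations: 630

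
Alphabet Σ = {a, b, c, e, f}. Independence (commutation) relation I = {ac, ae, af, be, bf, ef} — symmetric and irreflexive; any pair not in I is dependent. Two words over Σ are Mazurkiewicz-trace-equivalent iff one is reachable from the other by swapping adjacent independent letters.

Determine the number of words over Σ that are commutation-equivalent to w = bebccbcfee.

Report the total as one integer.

drop 0:b onto floor
drop 1:e onto floor
drop 2:b onto {0:b}
drop 3:c onto {1:e, 2:b}
drop 4:c onto {3:c}
drop 5:b onto {4:c}
drop 6:c onto {5:b}
drop 7:f onto {6:c}
drop 8:e onto {6:c}
drop 9:e onto {8:e}
ground layer = {0:b, 1:e}
drop-orders for the pieces not yet dropped (sum over which currently-grounded one goes next):
  1 to go: {7} 1  {9} 1
  2 to go: {7,9} 2  {8,9} 1
  3 to go: {7,8,9} 3
  4 to go: {6,7,8,9} 3
  5 to go: {5,6,7,8,9} 3
  6 to go: {4,5,6,7,8,9} 3
  7 to go: {3,4,5,6,7,8,9} 3
  8 to go: {1,3,4,5,6,7,8,9} 3  {2,3,4,5,6,7,8,9} 3
  if 0:b drops first: 6 orders
  if 1:e drops first: 3 orders
heap linearizations: 9

9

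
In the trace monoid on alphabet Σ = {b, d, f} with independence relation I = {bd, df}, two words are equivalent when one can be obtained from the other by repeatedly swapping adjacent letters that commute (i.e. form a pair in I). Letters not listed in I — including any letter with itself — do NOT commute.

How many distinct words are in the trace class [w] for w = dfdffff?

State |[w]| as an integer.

21

#0=d has no predecessor
#1=f has no predecessor
#2=d depends on [0:d]
#3=f depends on [1:f]
#4=f depends on [3:f]
#5=f depends on [4:f]
#6=f depends on [5:f]
sources: [0:d, 1:f]
N(rest) = Σ N(rest − s) over sources s of rest; N(one piece) = 1:
  size 1 → [2]=1  [6]=1
  size 2 → [0,2]=1  [2,6]=2  [5,6]=1
  size 3 → [0,2,6]=3  [2,5,6]=3  [4,5,6]=1
  size 4 → [0,2,5,6]=6  [2,4,5,6]=4  [3,4,5,6]=1
  size 5 → [0,2,4,5,6]=10  [1,3,4,5,6]=1  [2,3,4,5,6]=5
  first=0(d) contributes 6
  first=1(f) contributes 15
|[w]| = 21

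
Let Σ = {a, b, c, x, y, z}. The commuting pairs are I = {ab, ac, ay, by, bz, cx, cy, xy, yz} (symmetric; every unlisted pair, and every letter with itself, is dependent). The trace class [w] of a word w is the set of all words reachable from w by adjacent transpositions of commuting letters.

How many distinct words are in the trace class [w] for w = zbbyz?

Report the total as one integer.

drop 0:z onto floor
drop 1:b onto floor
drop 2:b onto {1:b}
drop 3:y onto floor
drop 4:z onto {0:z}
ground layer = {0:z, 1:b, 3:y}
drop-orders for the pieces not yet dropped (sum over which currently-grounded one goes next):
  1 to go: {2} 1  {3} 1  {4} 1
  2 to go: {0,4} 1  {1,2} 1  {2,3} 2  {2,4} 2  {3,4} 2
  3 to go: {0,2,4} 3  {0,3,4} 3  {1,2,3} 3  {1,2,4} 3  {2,3,4} 6
  if 0:z drops first: 12 orders
  if 1:b drops first: 12 orders
  if 3:y drops first: 6 orders
heap linearizations: 30

30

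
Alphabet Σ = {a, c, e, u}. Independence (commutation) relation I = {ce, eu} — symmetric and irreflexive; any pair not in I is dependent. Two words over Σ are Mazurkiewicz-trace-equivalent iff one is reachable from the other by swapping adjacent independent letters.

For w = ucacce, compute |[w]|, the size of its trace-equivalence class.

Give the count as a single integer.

3

#0=u has no predecessor
#1=c depends on [0:u]
#2=a depends on [1:c]
#3=c depends on [2:a]
#4=c depends on [3:c]
#5=e depends on [2:a]
sources: [0:u]
N(rest) = Σ N(rest − s) over sources s of rest; N(one piece) = 1:
  size 1 → [4]=1  [5]=1
  size 2 → [3,4]=1  [4,5]=2
  size 3 → [3,4,5]=3
  size 4 → [2,3,4,5]=3
  first=0(u) contributes 3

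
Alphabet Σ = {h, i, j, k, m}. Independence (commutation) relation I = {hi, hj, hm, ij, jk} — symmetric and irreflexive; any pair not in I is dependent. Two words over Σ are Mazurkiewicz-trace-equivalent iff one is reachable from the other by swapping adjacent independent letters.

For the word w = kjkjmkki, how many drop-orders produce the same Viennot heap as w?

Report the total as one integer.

6

drop 0:k onto floor
drop 1:j onto floor
drop 2:k onto {0:k}
drop 3:j onto {1:j}
drop 4:m onto {2:k, 3:j}
drop 5:k onto {4:m}
drop 6:k onto {5:k}
drop 7:i onto {6:k}
ground layer = {0:k, 1:j}
drop-orders for the pieces not yet dropped (sum over which currently-grounded one goes next):
  1 to go: {7} 1
  2 to go: {6,7} 1
  3 to go: {5,6,7} 1
  4 to go: {4,5,6,7} 1
  5 to go: {2,4,5,6,7} 1  {3,4,5,6,7} 1
  6 to go: {0,2,4,5,6,7} 1  {1,3,4,5,6,7} 1  {2,3,4,5,6,7} 2
  if 0:k drops first: 3 orders
  if 1:j drops first: 3 orders
heap linearizations: 6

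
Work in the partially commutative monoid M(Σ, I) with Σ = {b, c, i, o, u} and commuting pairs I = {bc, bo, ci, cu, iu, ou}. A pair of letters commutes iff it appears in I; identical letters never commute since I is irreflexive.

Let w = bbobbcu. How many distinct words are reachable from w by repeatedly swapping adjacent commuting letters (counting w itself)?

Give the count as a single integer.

21

0(b) covers ∅
1(b) covers 0:b
2(o) covers ∅
3(b) covers 1:b
4(b) covers 3:b
5(c) covers 2:o
6(u) covers 4:b
floor of heap: 0:b, 2:o
completions by unplaced set U, small U first (add the entries for U minus each lowest piece of U):
  |U|=1: {5}:1  {6}:1
  |U|=2: {2,5}:1  {4,6}:1  {5,6}:2
  |U|=3: {2,5,6}:3  {3,4,6}:1  {4,5,6}:3
  |U|=4: {1,3,4,6}:1  {2,4,5,6}:6  {3,4,5,6}:4
  |U|=5: {0,1,3,4,6}:1  {1,3,4,5,6}:5  {2,3,4,5,6}:10
  start at 0(b): 15
  start at 2(o): 6
sum over floor = 21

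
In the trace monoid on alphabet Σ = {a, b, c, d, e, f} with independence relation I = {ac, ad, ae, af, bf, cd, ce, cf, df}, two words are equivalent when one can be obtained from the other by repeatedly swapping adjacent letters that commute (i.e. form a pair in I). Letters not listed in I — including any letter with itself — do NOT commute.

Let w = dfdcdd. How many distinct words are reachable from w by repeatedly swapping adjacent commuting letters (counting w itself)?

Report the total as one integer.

drop 0:d onto floor
drop 1:f onto floor
drop 2:d onto {0:d}
drop 3:c onto floor
drop 4:d onto {2:d}
drop 5:d onto {4:d}
ground layer = {0:d, 1:f, 3:c}
drop-orders for the pieces not yet dropped (sum over which currently-grounded one goes next):
  1 to go: {1} 1  {3} 1  {5} 1
  2 to go: {1,3} 2  {1,5} 2  {3,5} 2  {4,5} 1
  3 to go: {1,3,5} 6  {1,4,5} 3  {2,4,5} 1  {3,4,5} 3
  4 to go: {0,2,4,5} 1  {1,2,4,5} 4  {1,3,4,5} 12  {2,3,4,5} 4
  if 0:d drops first: 20 orders
  if 1:f drops first: 5 orders
  if 3:c drops first: 5 orders
heap linearizations: 30

30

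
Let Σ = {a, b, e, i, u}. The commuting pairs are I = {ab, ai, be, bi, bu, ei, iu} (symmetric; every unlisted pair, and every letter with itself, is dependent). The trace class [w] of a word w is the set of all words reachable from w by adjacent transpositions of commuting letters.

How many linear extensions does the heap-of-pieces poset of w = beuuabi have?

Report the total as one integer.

105

drop 0:b onto floor
drop 1:e onto floor
drop 2:u onto {1:e}
drop 3:u onto {2:u}
drop 4:a onto {3:u}
drop 5:b onto {0:b}
drop 6:i onto floor
ground layer = {0:b, 1:e, 6:i}
drop-orders for the pieces not yet dropped (sum over which currently-grounded one goes next):
  1 to go: {4} 1  {5} 1  {6} 1
  2 to go: {0,5} 1  {3,4} 1  {4,5} 2  {4,6} 2  {5,6} 2
  3 to go: {0,4,5} 3  {0,5,6} 3  {2,3,4} 1  {3,4,5} 3  {3,4,6} 3  {4,5,6} 6
  4 to go: {0,3,4,5} 6  {0,4,5,6} 12  {1,2,3,4} 1  {2,3,4,5} 4  {2,3,4,6} 4  {3,4,5,6} 12
  5 to go: {0,2,3,4,5} 10  {0,3,4,5,6} 30  {1,2,3,4,5} 5  {1,2,3,4,6} 5  {2,3,4,5,6} 20
  if 0:b drops first: 30 orders
  if 1:e drops first: 60 orders
  if 6:i drops first: 15 orders
heap linearizations: 105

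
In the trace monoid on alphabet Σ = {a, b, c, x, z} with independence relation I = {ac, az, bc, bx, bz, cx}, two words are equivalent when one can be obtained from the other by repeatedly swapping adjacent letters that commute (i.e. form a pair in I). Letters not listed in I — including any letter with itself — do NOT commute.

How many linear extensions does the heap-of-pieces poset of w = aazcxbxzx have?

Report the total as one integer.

72

drop 0:a onto floor
drop 1:a onto {0:a}
drop 2:z onto floor
drop 3:c onto {2:z}
drop 4:x onto {1:a, 2:z}
drop 5:b onto {1:a}
drop 6:x onto {4:x}
drop 7:z onto {3:c, 6:x}
drop 8:x onto {7:z}
ground layer = {0:a, 2:z}
drop-orders for the pieces not yet dropped (sum over which currently-grounded one goes next):
  1 to go: {5} 1  {8} 1
  2 to go: {5,8} 2  {7,8} 1
  3 to go: {3,7,8} 1  {5,7,8} 3  {6,7,8} 1
  4 to go: {3,5,7,8} 4  {3,6,7,8} 2  {4,6,7,8} 1  {5,6,7,8} 4
  5 to go: {3,4,6,7,8} 3  {3,5,6,7,8} 10  {4,5,6,7,8} 5
  6 to go: {1,4,5,6,7,8} 5  {2,3,4,6,7,8} 3  {3,4,5,6,7,8} 18
  7 to go: {0,1,4,5,6,7,8} 5  {1,3,4,5,6,7,8} 23  {2,3,4,5,6,7,8} 21
  if 0:a drops first: 44 orders
  if 2:z drops first: 28 orders
heap linearizations: 72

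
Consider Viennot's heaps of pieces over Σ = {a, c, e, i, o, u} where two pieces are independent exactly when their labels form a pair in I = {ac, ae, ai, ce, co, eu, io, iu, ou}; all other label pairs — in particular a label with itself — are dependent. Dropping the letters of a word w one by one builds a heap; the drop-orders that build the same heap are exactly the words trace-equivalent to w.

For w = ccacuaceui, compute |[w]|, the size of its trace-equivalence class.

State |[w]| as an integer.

piece 0:c — minimal
piece 1:c rests on {0:c}
piece 2:a — minimal
piece 3:c rests on {1:c}
piece 4:u rests on {2:a, 3:c}
piece 5:a rests on {4:u}
piece 6:c rests on {4:u}
piece 7:e — minimal
piece 8:u rests on {5:a, 6:c}
piece 9:i rests on {6:c, 7:e}
minimal pieces: {0:c, 2:a, 7:e}
ways to finish when only these pieces remain (= sum over removing one remaining piece with nothing left below it):
  1 left: {8}→1  {9}→1
  2 left: {5,8}→1  {7,9}→1  {8,9}→2
  3 left: {5,8,9}→3  {6,8,9}→2  {7,8,9}→3
  4 left: {5,6,8,9}→5  {5,7,8,9}→6  {6,7,8,9}→5
  5 left: {4,5,6,8,9}→5  {5,6,7,8,9}→16
  6 left: {2,4,5,6,8,9}→5  {3,4,5,6,8,9}→5  {4,5,6,7,8,9}→21
  7 left: {1,3,4,5,6,8,9}→5  {2,3,4,5,6,8,9}→10  {2,4,5,6,7,8,9}→26  {3,4,5,6,7,8,9}→26
  8 left: {0,1,3,4,5,6,8,9}→5  {1,2,3,4,5,6,8,9}→15  {1,3,4,5,6,7,8,9}→31  {2,3,4,5,6,7,8,9}→62
  placing 0:c first → 108 extensions
  placing 2:a first → 36 extensions
  placing 7:e first → 20 extensions
total linear extensions = 164

164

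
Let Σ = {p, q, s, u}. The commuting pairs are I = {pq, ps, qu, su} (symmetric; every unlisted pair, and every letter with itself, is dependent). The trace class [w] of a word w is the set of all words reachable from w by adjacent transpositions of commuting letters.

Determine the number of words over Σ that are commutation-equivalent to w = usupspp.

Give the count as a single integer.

drop 0:u onto floor
drop 1:s onto floor
drop 2:u onto {0:u}
drop 3:p onto {2:u}
drop 4:s onto {1:s}
drop 5:p onto {3:p}
drop 6:p onto {5:p}
ground layer = {0:u, 1:s}
drop-orders for the pieces not yet dropped (sum over which currently-grounded one goes next):
  1 to go: {4} 1  {6} 1
  2 to go: {1,4} 1  {4,6} 2  {5,6} 1
  3 to go: {1,4,6} 3  {3,5,6} 1  {4,5,6} 3
  4 to go: {1,4,5,6} 6  {2,3,5,6} 1  {3,4,5,6} 4
  5 to go: {0,2,3,5,6} 1  {1,3,4,5,6} 10  {2,3,4,5,6} 5
  if 0:u drops first: 15 orders
  if 1:s drops first: 6 orders
heap linearizations: 21

21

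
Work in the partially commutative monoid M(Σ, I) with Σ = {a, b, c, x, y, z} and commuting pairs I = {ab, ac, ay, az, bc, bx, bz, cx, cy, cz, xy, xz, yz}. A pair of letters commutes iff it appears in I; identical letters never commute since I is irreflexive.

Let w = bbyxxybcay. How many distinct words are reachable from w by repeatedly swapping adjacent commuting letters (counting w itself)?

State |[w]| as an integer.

840

piece 0:b — minimal
piece 1:b rests on {0:b}
piece 2:y rests on {1:b}
piece 3:x — minimal
piece 4:x rests on {3:x}
piece 5:y rests on {2:y}
piece 6:b rests on {5:y}
piece 7:c — minimal
piece 8:a rests on {4:x}
piece 9:y rests on {6:b}
minimal pieces: {0:b, 3:x, 7:c}
ways to finish when only these pieces remain (= sum over removing one remaining piece with nothing left below it):
  1 left: {7}→1  {8}→1  {9}→1
  2 left: {4,8}→1  {6,9}→1  {7,8}→2  {7,9}→2  {8,9}→2
  3 left: {3,4,8}→1  {4,7,8}→3  {4,8,9}→3  {5,6,9}→1  {6,7,9}→3  {6,8,9}→3  {7,8,9}→6
  4 left: {2,5,6,9}→1  {3,4,7,8}→4  {3,4,8,9}→4  {4,6,8,9}→6  {4,7,8,9}→12  {5,6,7,9}→4  {5,6,8,9}→4  {6,7,8,9}→12
  5 left: {1,2,5,6,9}→1  {2,5,6,7,9}→5  {2,5,6,8,9}→5  {3,4,6,8,9}→10  {3,4,7,8,9}→20  {4,5,6,8,9}→10  {4,6,7,8,9}→30  {5,6,7,8,9}→20
  6 left: {0,1,2,5,6,9}→1  {1,2,5,6,7,9}→6  {1,2,5,6,8,9}→6  {2,4,5,6,8,9}→15  {2,5,6,7,8,9}→30  {3,4,5,6,8,9}→20  {3,4,6,7,8,9}→60  {4,5,6,7,8,9}→60
  7 left: {0,1,2,5,6,7,9}→7  {0,1,2,5,6,8,9}→7  {1,2,4,5,6,8,9}→21  {1,2,5,6,7,8,9}→42  {2,3,4,5,6,8,9}→35  {2,4,5,6,7,8,9}→105  {3,4,5,6,7,8,9}→140
  8 left: {0,1,2,4,5,6,8,9}→28  {0,1,2,5,6,7,8,9}→56  {1,2,3,4,5,6,8,9}→56  {1,2,4,5,6,7,8,9}→168  {2,3,4,5,6,7,8,9}→280
  placing 0:b first → 504 extensions
  placing 3:x first → 252 extensions
  placing 7:c first → 84 extensions
total linear extensions = 840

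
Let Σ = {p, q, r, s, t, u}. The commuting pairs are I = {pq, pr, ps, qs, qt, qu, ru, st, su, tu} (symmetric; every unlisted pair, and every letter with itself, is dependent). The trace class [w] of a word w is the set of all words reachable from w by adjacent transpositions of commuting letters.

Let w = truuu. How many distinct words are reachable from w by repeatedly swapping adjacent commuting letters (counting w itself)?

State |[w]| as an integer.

10

#0=t has no predecessor
#1=r depends on [0:t]
#2=u has no predecessor
#3=u depends on [2:u]
#4=u depends on [3:u]
sources: [0:t, 2:u]
N(rest) = Σ N(rest − s) over sources s of rest; N(one piece) = 1:
  size 1 → [1]=1  [4]=1
  size 2 → [0,1]=1  [1,4]=2  [3,4]=1
  size 3 → [0,1,4]=3  [1,3,4]=3  [2,3,4]=1
  first=0(t) contributes 4
  first=2(u) contributes 6
|[w]| = 10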